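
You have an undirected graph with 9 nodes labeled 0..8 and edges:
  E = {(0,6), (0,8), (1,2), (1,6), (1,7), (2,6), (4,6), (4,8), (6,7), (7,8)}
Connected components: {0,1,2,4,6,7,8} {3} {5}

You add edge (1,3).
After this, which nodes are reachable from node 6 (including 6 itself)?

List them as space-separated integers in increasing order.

Before: nodes reachable from 6: {0,1,2,4,6,7,8}
Adding (1,3): merges 6's component with another. Reachability grows.
After: nodes reachable from 6: {0,1,2,3,4,6,7,8}

Answer: 0 1 2 3 4 6 7 8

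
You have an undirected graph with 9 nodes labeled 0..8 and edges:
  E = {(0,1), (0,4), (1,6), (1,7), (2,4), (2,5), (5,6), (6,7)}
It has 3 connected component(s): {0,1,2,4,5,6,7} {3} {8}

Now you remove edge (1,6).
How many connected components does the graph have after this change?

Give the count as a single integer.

Initial component count: 3
Remove (1,6): not a bridge. Count unchanged: 3.
  After removal, components: {0,1,2,4,5,6,7} {3} {8}
New component count: 3

Answer: 3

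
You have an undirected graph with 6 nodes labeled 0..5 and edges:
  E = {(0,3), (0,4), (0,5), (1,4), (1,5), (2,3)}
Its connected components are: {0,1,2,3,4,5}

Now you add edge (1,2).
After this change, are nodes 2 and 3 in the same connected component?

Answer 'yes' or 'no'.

Initial components: {0,1,2,3,4,5}
Adding edge (1,2): both already in same component {0,1,2,3,4,5}. No change.
New components: {0,1,2,3,4,5}
Are 2 and 3 in the same component? yes

Answer: yes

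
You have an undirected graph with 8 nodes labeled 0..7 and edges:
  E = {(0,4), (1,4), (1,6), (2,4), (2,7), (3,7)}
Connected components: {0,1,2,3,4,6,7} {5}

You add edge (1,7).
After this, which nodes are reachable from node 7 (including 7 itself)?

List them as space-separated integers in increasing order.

Answer: 0 1 2 3 4 6 7

Derivation:
Before: nodes reachable from 7: {0,1,2,3,4,6,7}
Adding (1,7): both endpoints already in same component. Reachability from 7 unchanged.
After: nodes reachable from 7: {0,1,2,3,4,6,7}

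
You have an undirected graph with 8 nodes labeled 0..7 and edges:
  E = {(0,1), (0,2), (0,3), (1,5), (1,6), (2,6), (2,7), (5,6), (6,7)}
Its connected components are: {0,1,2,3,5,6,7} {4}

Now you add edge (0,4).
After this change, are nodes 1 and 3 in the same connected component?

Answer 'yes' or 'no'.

Initial components: {0,1,2,3,5,6,7} {4}
Adding edge (0,4): merges {0,1,2,3,5,6,7} and {4}.
New components: {0,1,2,3,4,5,6,7}
Are 1 and 3 in the same component? yes

Answer: yes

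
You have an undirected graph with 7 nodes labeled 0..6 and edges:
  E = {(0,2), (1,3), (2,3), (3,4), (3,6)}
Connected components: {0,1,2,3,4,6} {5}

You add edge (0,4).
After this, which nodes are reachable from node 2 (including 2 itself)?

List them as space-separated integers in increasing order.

Answer: 0 1 2 3 4 6

Derivation:
Before: nodes reachable from 2: {0,1,2,3,4,6}
Adding (0,4): both endpoints already in same component. Reachability from 2 unchanged.
After: nodes reachable from 2: {0,1,2,3,4,6}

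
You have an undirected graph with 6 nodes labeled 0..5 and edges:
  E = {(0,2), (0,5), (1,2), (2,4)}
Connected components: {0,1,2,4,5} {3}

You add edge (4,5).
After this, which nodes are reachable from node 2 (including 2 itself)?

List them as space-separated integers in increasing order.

Answer: 0 1 2 4 5

Derivation:
Before: nodes reachable from 2: {0,1,2,4,5}
Adding (4,5): both endpoints already in same component. Reachability from 2 unchanged.
After: nodes reachable from 2: {0,1,2,4,5}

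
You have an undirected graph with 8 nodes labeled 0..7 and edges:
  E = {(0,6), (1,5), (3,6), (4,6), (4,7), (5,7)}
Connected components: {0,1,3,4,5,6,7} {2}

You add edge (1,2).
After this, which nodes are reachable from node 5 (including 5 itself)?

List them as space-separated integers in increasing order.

Before: nodes reachable from 5: {0,1,3,4,5,6,7}
Adding (1,2): merges 5's component with another. Reachability grows.
After: nodes reachable from 5: {0,1,2,3,4,5,6,7}

Answer: 0 1 2 3 4 5 6 7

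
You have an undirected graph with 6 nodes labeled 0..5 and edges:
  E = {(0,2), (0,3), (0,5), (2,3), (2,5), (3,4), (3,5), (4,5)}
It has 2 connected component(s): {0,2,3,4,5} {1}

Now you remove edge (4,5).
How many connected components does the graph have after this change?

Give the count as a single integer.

Initial component count: 2
Remove (4,5): not a bridge. Count unchanged: 2.
  After removal, components: {0,2,3,4,5} {1}
New component count: 2

Answer: 2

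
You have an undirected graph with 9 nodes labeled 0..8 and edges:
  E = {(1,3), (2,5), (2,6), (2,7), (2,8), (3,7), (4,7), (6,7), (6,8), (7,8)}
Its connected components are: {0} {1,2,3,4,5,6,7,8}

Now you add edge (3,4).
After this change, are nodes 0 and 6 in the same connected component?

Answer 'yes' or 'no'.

Answer: no

Derivation:
Initial components: {0} {1,2,3,4,5,6,7,8}
Adding edge (3,4): both already in same component {1,2,3,4,5,6,7,8}. No change.
New components: {0} {1,2,3,4,5,6,7,8}
Are 0 and 6 in the same component? no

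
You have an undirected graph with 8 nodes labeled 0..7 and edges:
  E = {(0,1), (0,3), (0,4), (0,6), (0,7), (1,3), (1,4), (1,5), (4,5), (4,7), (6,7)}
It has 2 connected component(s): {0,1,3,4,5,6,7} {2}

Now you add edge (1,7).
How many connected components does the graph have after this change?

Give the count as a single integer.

Answer: 2

Derivation:
Initial component count: 2
Add (1,7): endpoints already in same component. Count unchanged: 2.
New component count: 2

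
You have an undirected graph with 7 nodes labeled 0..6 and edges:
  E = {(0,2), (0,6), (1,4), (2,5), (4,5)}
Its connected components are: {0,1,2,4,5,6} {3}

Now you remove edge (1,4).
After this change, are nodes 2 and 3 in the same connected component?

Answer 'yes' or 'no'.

Answer: no

Derivation:
Initial components: {0,1,2,4,5,6} {3}
Removing edge (1,4): it was a bridge — component count 2 -> 3.
New components: {0,2,4,5,6} {1} {3}
Are 2 and 3 in the same component? no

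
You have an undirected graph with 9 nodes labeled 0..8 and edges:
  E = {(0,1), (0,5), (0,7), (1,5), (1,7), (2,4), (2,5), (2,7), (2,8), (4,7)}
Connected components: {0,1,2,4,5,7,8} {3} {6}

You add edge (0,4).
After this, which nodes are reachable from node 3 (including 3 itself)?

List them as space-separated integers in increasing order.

Before: nodes reachable from 3: {3}
Adding (0,4): both endpoints already in same component. Reachability from 3 unchanged.
After: nodes reachable from 3: {3}

Answer: 3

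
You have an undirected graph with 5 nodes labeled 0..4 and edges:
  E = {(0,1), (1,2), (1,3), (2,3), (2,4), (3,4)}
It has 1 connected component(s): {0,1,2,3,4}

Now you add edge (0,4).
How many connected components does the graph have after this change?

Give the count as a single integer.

Initial component count: 1
Add (0,4): endpoints already in same component. Count unchanged: 1.
New component count: 1

Answer: 1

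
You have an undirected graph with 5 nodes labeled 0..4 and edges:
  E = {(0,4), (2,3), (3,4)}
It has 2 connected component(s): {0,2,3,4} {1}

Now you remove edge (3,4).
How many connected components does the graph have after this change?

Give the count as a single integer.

Answer: 3

Derivation:
Initial component count: 2
Remove (3,4): it was a bridge. Count increases: 2 -> 3.
  After removal, components: {0,4} {1} {2,3}
New component count: 3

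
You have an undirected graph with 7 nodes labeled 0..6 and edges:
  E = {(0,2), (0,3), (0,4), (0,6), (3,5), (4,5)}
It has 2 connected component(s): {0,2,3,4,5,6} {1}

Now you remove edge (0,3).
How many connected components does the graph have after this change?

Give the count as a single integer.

Answer: 2

Derivation:
Initial component count: 2
Remove (0,3): not a bridge. Count unchanged: 2.
  After removal, components: {0,2,3,4,5,6} {1}
New component count: 2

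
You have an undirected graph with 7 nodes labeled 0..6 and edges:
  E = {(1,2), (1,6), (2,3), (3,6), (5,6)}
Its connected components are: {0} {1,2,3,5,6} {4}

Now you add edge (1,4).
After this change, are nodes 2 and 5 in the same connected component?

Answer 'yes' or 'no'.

Initial components: {0} {1,2,3,5,6} {4}
Adding edge (1,4): merges {1,2,3,5,6} and {4}.
New components: {0} {1,2,3,4,5,6}
Are 2 and 5 in the same component? yes

Answer: yes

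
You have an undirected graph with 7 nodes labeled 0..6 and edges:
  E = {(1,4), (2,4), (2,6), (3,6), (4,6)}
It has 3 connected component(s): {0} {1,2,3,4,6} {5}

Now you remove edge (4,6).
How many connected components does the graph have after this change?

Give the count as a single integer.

Initial component count: 3
Remove (4,6): not a bridge. Count unchanged: 3.
  After removal, components: {0} {1,2,3,4,6} {5}
New component count: 3

Answer: 3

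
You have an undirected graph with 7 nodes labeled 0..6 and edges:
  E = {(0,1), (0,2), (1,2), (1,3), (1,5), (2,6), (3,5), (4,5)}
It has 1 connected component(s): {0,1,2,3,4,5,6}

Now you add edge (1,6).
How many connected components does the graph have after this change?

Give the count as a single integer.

Initial component count: 1
Add (1,6): endpoints already in same component. Count unchanged: 1.
New component count: 1

Answer: 1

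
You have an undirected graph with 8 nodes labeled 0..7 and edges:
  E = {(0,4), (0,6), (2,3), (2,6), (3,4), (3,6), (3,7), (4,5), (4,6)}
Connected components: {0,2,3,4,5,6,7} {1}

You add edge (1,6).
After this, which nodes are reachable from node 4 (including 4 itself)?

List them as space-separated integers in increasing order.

Answer: 0 1 2 3 4 5 6 7

Derivation:
Before: nodes reachable from 4: {0,2,3,4,5,6,7}
Adding (1,6): merges 4's component with another. Reachability grows.
After: nodes reachable from 4: {0,1,2,3,4,5,6,7}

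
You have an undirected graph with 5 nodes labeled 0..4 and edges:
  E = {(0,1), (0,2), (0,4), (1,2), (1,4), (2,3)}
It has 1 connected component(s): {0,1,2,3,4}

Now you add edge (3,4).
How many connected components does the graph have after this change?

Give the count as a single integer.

Answer: 1

Derivation:
Initial component count: 1
Add (3,4): endpoints already in same component. Count unchanged: 1.
New component count: 1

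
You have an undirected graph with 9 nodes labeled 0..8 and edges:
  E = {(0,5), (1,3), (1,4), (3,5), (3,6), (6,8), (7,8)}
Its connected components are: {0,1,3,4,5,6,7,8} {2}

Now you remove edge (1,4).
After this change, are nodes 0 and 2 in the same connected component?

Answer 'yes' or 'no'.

Initial components: {0,1,3,4,5,6,7,8} {2}
Removing edge (1,4): it was a bridge — component count 2 -> 3.
New components: {0,1,3,5,6,7,8} {2} {4}
Are 0 and 2 in the same component? no

Answer: no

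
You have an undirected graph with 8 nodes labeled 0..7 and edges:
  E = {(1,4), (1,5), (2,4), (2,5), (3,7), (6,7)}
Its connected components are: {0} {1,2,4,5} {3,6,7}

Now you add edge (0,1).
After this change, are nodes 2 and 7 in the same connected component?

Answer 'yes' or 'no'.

Initial components: {0} {1,2,4,5} {3,6,7}
Adding edge (0,1): merges {0} and {1,2,4,5}.
New components: {0,1,2,4,5} {3,6,7}
Are 2 and 7 in the same component? no

Answer: no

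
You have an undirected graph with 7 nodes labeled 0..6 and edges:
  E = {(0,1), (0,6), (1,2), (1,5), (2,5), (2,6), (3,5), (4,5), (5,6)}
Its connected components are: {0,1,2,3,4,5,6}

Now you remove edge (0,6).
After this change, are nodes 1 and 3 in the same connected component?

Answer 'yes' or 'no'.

Answer: yes

Derivation:
Initial components: {0,1,2,3,4,5,6}
Removing edge (0,6): not a bridge — component count unchanged at 1.
New components: {0,1,2,3,4,5,6}
Are 1 and 3 in the same component? yes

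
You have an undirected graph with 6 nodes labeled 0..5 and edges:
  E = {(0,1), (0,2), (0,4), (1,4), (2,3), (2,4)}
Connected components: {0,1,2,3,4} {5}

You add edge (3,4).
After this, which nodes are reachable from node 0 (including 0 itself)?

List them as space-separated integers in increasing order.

Answer: 0 1 2 3 4

Derivation:
Before: nodes reachable from 0: {0,1,2,3,4}
Adding (3,4): both endpoints already in same component. Reachability from 0 unchanged.
After: nodes reachable from 0: {0,1,2,3,4}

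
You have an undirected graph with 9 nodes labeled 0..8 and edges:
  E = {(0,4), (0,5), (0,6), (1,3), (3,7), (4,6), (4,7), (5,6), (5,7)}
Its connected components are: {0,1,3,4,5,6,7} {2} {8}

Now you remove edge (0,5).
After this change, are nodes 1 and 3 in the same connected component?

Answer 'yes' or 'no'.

Answer: yes

Derivation:
Initial components: {0,1,3,4,5,6,7} {2} {8}
Removing edge (0,5): not a bridge — component count unchanged at 3.
New components: {0,1,3,4,5,6,7} {2} {8}
Are 1 and 3 in the same component? yes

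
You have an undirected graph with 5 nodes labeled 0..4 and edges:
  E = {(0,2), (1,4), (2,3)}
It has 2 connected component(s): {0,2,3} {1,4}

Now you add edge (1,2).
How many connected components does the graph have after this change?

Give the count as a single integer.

Answer: 1

Derivation:
Initial component count: 2
Add (1,2): merges two components. Count decreases: 2 -> 1.
New component count: 1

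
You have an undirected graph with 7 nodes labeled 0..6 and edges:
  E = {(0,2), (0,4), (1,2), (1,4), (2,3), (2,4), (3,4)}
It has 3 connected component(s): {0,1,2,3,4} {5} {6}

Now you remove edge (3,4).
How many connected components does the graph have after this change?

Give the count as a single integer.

Answer: 3

Derivation:
Initial component count: 3
Remove (3,4): not a bridge. Count unchanged: 3.
  After removal, components: {0,1,2,3,4} {5} {6}
New component count: 3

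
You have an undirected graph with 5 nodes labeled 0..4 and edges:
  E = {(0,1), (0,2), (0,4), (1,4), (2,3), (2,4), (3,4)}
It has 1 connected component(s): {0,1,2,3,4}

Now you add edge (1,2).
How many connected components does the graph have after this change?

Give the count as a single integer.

Initial component count: 1
Add (1,2): endpoints already in same component. Count unchanged: 1.
New component count: 1

Answer: 1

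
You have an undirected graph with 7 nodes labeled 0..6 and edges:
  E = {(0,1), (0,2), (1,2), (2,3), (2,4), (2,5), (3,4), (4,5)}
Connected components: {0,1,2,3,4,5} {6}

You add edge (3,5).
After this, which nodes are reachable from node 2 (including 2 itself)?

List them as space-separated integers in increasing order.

Before: nodes reachable from 2: {0,1,2,3,4,5}
Adding (3,5): both endpoints already in same component. Reachability from 2 unchanged.
After: nodes reachable from 2: {0,1,2,3,4,5}

Answer: 0 1 2 3 4 5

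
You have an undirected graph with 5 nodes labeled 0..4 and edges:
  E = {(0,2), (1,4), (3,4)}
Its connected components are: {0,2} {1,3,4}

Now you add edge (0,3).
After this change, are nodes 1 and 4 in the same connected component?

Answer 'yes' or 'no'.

Initial components: {0,2} {1,3,4}
Adding edge (0,3): merges {0,2} and {1,3,4}.
New components: {0,1,2,3,4}
Are 1 and 4 in the same component? yes

Answer: yes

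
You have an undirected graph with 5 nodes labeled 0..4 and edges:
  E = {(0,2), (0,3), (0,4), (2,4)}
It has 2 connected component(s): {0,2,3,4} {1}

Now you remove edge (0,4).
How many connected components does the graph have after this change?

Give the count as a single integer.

Answer: 2

Derivation:
Initial component count: 2
Remove (0,4): not a bridge. Count unchanged: 2.
  After removal, components: {0,2,3,4} {1}
New component count: 2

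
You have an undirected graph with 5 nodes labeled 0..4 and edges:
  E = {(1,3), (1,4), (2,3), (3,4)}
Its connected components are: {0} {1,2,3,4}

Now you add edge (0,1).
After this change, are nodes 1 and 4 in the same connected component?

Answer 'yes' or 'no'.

Initial components: {0} {1,2,3,4}
Adding edge (0,1): merges {0} and {1,2,3,4}.
New components: {0,1,2,3,4}
Are 1 and 4 in the same component? yes

Answer: yes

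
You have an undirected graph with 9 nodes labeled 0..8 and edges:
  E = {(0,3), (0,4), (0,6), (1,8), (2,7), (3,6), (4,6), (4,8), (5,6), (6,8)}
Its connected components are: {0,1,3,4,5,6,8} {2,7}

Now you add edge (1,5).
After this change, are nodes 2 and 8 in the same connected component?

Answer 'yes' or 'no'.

Answer: no

Derivation:
Initial components: {0,1,3,4,5,6,8} {2,7}
Adding edge (1,5): both already in same component {0,1,3,4,5,6,8}. No change.
New components: {0,1,3,4,5,6,8} {2,7}
Are 2 and 8 in the same component? no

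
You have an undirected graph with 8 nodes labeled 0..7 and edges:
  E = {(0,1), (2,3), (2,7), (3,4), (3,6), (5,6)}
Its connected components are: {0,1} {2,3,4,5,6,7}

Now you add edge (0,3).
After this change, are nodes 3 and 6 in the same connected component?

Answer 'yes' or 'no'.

Answer: yes

Derivation:
Initial components: {0,1} {2,3,4,5,6,7}
Adding edge (0,3): merges {0,1} and {2,3,4,5,6,7}.
New components: {0,1,2,3,4,5,6,7}
Are 3 and 6 in the same component? yes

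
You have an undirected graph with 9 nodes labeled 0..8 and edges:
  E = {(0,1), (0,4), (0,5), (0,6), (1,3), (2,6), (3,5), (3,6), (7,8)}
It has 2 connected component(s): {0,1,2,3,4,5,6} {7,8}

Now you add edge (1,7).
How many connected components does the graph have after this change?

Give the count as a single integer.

Initial component count: 2
Add (1,7): merges two components. Count decreases: 2 -> 1.
New component count: 1

Answer: 1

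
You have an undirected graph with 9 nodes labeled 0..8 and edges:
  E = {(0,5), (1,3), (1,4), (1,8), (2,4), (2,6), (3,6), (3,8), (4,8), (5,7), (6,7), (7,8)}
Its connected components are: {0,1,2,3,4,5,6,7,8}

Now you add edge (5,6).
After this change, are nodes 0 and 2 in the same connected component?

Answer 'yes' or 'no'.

Answer: yes

Derivation:
Initial components: {0,1,2,3,4,5,6,7,8}
Adding edge (5,6): both already in same component {0,1,2,3,4,5,6,7,8}. No change.
New components: {0,1,2,3,4,5,6,7,8}
Are 0 and 2 in the same component? yes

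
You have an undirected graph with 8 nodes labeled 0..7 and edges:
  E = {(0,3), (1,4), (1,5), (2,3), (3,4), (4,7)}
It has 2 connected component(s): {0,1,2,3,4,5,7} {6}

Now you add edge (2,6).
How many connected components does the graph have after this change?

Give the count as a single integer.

Answer: 1

Derivation:
Initial component count: 2
Add (2,6): merges two components. Count decreases: 2 -> 1.
New component count: 1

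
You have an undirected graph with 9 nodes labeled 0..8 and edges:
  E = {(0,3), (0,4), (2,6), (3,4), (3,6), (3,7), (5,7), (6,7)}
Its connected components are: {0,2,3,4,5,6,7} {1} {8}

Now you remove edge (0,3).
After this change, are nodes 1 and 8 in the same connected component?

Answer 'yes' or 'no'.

Initial components: {0,2,3,4,5,6,7} {1} {8}
Removing edge (0,3): not a bridge — component count unchanged at 3.
New components: {0,2,3,4,5,6,7} {1} {8}
Are 1 and 8 in the same component? no

Answer: no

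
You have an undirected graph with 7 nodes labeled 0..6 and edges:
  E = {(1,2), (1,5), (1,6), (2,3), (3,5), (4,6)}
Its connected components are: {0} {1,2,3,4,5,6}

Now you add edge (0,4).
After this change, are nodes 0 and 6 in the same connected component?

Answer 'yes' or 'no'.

Answer: yes

Derivation:
Initial components: {0} {1,2,3,4,5,6}
Adding edge (0,4): merges {0} and {1,2,3,4,5,6}.
New components: {0,1,2,3,4,5,6}
Are 0 and 6 in the same component? yes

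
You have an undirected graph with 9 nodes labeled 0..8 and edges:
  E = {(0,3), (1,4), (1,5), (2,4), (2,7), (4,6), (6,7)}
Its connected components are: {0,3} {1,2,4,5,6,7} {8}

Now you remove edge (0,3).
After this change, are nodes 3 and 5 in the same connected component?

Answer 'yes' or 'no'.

Initial components: {0,3} {1,2,4,5,6,7} {8}
Removing edge (0,3): it was a bridge — component count 3 -> 4.
New components: {0} {1,2,4,5,6,7} {3} {8}
Are 3 and 5 in the same component? no

Answer: no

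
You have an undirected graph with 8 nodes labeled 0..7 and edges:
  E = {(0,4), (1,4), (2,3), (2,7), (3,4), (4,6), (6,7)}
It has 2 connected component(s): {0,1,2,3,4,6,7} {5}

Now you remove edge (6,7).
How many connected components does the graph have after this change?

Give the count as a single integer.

Answer: 2

Derivation:
Initial component count: 2
Remove (6,7): not a bridge. Count unchanged: 2.
  After removal, components: {0,1,2,3,4,6,7} {5}
New component count: 2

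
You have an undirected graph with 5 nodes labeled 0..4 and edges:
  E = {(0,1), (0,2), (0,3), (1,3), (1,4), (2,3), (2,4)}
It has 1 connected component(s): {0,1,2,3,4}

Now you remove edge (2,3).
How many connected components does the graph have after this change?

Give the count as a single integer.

Initial component count: 1
Remove (2,3): not a bridge. Count unchanged: 1.
  After removal, components: {0,1,2,3,4}
New component count: 1

Answer: 1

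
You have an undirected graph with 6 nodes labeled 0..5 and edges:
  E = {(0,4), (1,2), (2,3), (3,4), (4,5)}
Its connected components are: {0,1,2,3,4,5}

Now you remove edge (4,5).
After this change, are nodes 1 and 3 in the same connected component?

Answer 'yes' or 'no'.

Answer: yes

Derivation:
Initial components: {0,1,2,3,4,5}
Removing edge (4,5): it was a bridge — component count 1 -> 2.
New components: {0,1,2,3,4} {5}
Are 1 and 3 in the same component? yes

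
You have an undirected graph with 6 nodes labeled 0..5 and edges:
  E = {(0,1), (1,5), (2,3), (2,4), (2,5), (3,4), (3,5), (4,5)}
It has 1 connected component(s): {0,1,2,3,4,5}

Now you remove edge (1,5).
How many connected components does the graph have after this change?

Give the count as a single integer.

Initial component count: 1
Remove (1,5): it was a bridge. Count increases: 1 -> 2.
  After removal, components: {0,1} {2,3,4,5}
New component count: 2

Answer: 2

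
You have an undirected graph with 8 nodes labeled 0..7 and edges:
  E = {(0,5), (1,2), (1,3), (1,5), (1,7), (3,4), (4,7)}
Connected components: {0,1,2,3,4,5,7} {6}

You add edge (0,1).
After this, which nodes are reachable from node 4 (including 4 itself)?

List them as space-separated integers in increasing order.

Answer: 0 1 2 3 4 5 7

Derivation:
Before: nodes reachable from 4: {0,1,2,3,4,5,7}
Adding (0,1): both endpoints already in same component. Reachability from 4 unchanged.
After: nodes reachable from 4: {0,1,2,3,4,5,7}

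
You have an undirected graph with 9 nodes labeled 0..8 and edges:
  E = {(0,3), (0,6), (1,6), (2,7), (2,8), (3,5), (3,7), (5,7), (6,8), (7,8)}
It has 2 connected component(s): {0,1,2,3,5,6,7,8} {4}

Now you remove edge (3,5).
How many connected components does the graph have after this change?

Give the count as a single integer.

Answer: 2

Derivation:
Initial component count: 2
Remove (3,5): not a bridge. Count unchanged: 2.
  After removal, components: {0,1,2,3,5,6,7,8} {4}
New component count: 2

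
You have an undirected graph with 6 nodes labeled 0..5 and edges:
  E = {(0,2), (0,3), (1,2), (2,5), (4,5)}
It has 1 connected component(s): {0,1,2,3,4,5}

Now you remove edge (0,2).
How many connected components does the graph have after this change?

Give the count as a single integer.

Answer: 2

Derivation:
Initial component count: 1
Remove (0,2): it was a bridge. Count increases: 1 -> 2.
  After removal, components: {0,3} {1,2,4,5}
New component count: 2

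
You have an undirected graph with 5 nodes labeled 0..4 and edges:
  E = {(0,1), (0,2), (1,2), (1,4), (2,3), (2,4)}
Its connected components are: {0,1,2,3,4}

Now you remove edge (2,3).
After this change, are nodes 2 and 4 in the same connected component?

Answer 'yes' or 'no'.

Answer: yes

Derivation:
Initial components: {0,1,2,3,4}
Removing edge (2,3): it was a bridge — component count 1 -> 2.
New components: {0,1,2,4} {3}
Are 2 and 4 in the same component? yes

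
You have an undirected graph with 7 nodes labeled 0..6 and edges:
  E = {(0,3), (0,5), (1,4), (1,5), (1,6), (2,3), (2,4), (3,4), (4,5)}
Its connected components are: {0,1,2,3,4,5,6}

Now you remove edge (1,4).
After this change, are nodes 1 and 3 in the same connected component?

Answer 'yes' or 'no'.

Answer: yes

Derivation:
Initial components: {0,1,2,3,4,5,6}
Removing edge (1,4): not a bridge — component count unchanged at 1.
New components: {0,1,2,3,4,5,6}
Are 1 and 3 in the same component? yes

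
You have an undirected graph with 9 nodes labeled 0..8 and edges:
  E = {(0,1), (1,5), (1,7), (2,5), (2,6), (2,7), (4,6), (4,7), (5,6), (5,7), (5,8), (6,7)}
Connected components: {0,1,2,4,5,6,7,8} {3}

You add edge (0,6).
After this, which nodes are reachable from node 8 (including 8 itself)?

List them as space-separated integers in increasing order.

Answer: 0 1 2 4 5 6 7 8

Derivation:
Before: nodes reachable from 8: {0,1,2,4,5,6,7,8}
Adding (0,6): both endpoints already in same component. Reachability from 8 unchanged.
After: nodes reachable from 8: {0,1,2,4,5,6,7,8}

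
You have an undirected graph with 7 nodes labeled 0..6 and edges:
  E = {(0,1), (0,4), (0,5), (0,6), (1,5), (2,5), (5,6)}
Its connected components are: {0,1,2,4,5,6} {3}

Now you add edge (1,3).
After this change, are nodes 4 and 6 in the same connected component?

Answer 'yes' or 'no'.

Initial components: {0,1,2,4,5,6} {3}
Adding edge (1,3): merges {0,1,2,4,5,6} and {3}.
New components: {0,1,2,3,4,5,6}
Are 4 and 6 in the same component? yes

Answer: yes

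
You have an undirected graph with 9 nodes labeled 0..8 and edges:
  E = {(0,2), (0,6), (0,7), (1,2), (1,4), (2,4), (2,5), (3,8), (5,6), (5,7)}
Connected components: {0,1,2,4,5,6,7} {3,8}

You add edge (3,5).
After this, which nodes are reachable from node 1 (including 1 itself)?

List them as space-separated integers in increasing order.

Before: nodes reachable from 1: {0,1,2,4,5,6,7}
Adding (3,5): merges 1's component with another. Reachability grows.
After: nodes reachable from 1: {0,1,2,3,4,5,6,7,8}

Answer: 0 1 2 3 4 5 6 7 8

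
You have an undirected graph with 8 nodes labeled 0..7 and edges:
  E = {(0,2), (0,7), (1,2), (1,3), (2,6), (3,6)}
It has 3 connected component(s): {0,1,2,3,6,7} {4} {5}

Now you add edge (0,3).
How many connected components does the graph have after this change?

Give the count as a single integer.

Initial component count: 3
Add (0,3): endpoints already in same component. Count unchanged: 3.
New component count: 3

Answer: 3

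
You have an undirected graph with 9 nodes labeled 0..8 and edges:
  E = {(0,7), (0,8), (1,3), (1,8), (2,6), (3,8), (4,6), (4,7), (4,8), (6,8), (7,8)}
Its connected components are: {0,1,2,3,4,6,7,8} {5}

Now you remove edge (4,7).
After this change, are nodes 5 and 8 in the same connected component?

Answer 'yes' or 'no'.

Answer: no

Derivation:
Initial components: {0,1,2,3,4,6,7,8} {5}
Removing edge (4,7): not a bridge — component count unchanged at 2.
New components: {0,1,2,3,4,6,7,8} {5}
Are 5 and 8 in the same component? no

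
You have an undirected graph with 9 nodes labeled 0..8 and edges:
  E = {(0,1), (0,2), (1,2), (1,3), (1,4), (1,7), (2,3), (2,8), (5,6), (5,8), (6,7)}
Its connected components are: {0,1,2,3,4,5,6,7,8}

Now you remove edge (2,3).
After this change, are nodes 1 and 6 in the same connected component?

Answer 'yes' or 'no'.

Answer: yes

Derivation:
Initial components: {0,1,2,3,4,5,6,7,8}
Removing edge (2,3): not a bridge — component count unchanged at 1.
New components: {0,1,2,3,4,5,6,7,8}
Are 1 and 6 in the same component? yes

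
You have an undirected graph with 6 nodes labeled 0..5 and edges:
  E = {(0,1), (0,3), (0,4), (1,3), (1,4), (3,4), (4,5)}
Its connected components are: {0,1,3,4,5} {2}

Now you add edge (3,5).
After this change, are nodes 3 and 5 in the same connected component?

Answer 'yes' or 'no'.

Initial components: {0,1,3,4,5} {2}
Adding edge (3,5): both already in same component {0,1,3,4,5}. No change.
New components: {0,1,3,4,5} {2}
Are 3 and 5 in the same component? yes

Answer: yes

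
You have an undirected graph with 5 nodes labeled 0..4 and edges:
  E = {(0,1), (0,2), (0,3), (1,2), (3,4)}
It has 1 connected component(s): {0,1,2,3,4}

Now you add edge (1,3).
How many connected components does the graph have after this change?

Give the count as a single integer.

Initial component count: 1
Add (1,3): endpoints already in same component. Count unchanged: 1.
New component count: 1

Answer: 1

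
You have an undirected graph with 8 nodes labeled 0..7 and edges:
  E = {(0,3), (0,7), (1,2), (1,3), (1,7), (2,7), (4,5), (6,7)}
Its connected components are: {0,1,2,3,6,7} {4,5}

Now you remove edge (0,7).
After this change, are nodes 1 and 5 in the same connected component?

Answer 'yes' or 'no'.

Answer: no

Derivation:
Initial components: {0,1,2,3,6,7} {4,5}
Removing edge (0,7): not a bridge — component count unchanged at 2.
New components: {0,1,2,3,6,7} {4,5}
Are 1 and 5 in the same component? no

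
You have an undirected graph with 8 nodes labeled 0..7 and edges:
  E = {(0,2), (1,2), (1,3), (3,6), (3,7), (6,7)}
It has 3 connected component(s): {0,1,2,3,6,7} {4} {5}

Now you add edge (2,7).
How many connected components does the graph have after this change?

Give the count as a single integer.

Answer: 3

Derivation:
Initial component count: 3
Add (2,7): endpoints already in same component. Count unchanged: 3.
New component count: 3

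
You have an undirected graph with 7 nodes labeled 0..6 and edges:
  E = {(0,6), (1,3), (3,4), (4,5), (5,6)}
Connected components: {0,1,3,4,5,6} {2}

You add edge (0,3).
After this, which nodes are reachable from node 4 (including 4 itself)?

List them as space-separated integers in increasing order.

Answer: 0 1 3 4 5 6

Derivation:
Before: nodes reachable from 4: {0,1,3,4,5,6}
Adding (0,3): both endpoints already in same component. Reachability from 4 unchanged.
After: nodes reachable from 4: {0,1,3,4,5,6}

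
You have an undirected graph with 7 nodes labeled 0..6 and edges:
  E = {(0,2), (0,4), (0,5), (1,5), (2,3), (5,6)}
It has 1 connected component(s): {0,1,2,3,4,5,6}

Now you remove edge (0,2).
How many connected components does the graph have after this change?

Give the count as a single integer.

Initial component count: 1
Remove (0,2): it was a bridge. Count increases: 1 -> 2.
  After removal, components: {0,1,4,5,6} {2,3}
New component count: 2

Answer: 2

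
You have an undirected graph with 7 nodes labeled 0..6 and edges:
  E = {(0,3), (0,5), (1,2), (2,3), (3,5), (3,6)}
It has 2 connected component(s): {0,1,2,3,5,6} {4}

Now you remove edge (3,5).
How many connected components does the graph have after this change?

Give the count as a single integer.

Initial component count: 2
Remove (3,5): not a bridge. Count unchanged: 2.
  After removal, components: {0,1,2,3,5,6} {4}
New component count: 2

Answer: 2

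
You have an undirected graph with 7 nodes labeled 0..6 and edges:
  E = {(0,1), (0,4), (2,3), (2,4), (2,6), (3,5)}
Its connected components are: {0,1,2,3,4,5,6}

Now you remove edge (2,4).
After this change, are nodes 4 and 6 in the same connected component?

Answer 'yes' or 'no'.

Answer: no

Derivation:
Initial components: {0,1,2,3,4,5,6}
Removing edge (2,4): it was a bridge — component count 1 -> 2.
New components: {0,1,4} {2,3,5,6}
Are 4 and 6 in the same component? no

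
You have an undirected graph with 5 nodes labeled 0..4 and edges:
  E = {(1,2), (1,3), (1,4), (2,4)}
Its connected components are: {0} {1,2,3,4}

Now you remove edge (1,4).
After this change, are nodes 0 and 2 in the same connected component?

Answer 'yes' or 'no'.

Initial components: {0} {1,2,3,4}
Removing edge (1,4): not a bridge — component count unchanged at 2.
New components: {0} {1,2,3,4}
Are 0 and 2 in the same component? no

Answer: no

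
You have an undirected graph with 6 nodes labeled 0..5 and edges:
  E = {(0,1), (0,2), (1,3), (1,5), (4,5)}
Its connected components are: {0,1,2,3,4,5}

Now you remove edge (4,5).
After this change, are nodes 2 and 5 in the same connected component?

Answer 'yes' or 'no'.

Initial components: {0,1,2,3,4,5}
Removing edge (4,5): it was a bridge — component count 1 -> 2.
New components: {0,1,2,3,5} {4}
Are 2 and 5 in the same component? yes

Answer: yes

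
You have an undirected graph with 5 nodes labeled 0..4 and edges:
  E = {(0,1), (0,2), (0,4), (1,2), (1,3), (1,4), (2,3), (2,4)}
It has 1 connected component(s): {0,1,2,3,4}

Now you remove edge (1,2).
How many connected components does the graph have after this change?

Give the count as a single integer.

Answer: 1

Derivation:
Initial component count: 1
Remove (1,2): not a bridge. Count unchanged: 1.
  After removal, components: {0,1,2,3,4}
New component count: 1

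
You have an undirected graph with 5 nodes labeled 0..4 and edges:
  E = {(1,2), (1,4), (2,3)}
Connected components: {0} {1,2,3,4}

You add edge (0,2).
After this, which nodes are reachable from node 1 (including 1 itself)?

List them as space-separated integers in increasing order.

Before: nodes reachable from 1: {1,2,3,4}
Adding (0,2): merges 1's component with another. Reachability grows.
After: nodes reachable from 1: {0,1,2,3,4}

Answer: 0 1 2 3 4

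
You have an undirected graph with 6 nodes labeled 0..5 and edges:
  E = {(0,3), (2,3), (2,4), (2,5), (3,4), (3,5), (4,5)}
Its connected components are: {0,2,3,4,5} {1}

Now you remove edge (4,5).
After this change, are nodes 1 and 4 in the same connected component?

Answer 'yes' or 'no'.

Initial components: {0,2,3,4,5} {1}
Removing edge (4,5): not a bridge — component count unchanged at 2.
New components: {0,2,3,4,5} {1}
Are 1 and 4 in the same component? no

Answer: no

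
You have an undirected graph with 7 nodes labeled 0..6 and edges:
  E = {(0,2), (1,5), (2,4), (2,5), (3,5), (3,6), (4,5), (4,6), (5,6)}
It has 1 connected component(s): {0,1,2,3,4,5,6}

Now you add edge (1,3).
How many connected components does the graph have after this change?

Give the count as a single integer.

Initial component count: 1
Add (1,3): endpoints already in same component. Count unchanged: 1.
New component count: 1

Answer: 1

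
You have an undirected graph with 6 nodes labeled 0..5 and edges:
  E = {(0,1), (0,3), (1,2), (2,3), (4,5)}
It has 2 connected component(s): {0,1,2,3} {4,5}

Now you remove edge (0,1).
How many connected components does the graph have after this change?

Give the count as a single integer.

Initial component count: 2
Remove (0,1): not a bridge. Count unchanged: 2.
  After removal, components: {0,1,2,3} {4,5}
New component count: 2

Answer: 2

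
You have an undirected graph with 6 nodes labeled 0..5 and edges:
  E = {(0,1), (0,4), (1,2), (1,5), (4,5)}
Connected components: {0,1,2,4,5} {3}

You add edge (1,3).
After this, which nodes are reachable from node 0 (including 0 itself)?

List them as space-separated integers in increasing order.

Before: nodes reachable from 0: {0,1,2,4,5}
Adding (1,3): merges 0's component with another. Reachability grows.
After: nodes reachable from 0: {0,1,2,3,4,5}

Answer: 0 1 2 3 4 5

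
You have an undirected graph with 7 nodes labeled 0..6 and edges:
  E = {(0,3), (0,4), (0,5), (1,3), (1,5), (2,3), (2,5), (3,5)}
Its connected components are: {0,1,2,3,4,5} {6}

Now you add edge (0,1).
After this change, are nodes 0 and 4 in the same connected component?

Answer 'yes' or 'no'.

Answer: yes

Derivation:
Initial components: {0,1,2,3,4,5} {6}
Adding edge (0,1): both already in same component {0,1,2,3,4,5}. No change.
New components: {0,1,2,3,4,5} {6}
Are 0 and 4 in the same component? yes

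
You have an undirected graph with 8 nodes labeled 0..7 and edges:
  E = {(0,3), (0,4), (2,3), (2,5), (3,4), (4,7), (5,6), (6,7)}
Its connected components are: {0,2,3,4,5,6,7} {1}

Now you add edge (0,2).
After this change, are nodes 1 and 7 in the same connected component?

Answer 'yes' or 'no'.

Initial components: {0,2,3,4,5,6,7} {1}
Adding edge (0,2): both already in same component {0,2,3,4,5,6,7}. No change.
New components: {0,2,3,4,5,6,7} {1}
Are 1 and 7 in the same component? no

Answer: no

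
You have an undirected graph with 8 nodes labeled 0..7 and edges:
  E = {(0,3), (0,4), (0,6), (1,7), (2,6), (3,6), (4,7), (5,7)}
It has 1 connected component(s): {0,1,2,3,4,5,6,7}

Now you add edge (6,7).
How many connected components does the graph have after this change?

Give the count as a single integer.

Answer: 1

Derivation:
Initial component count: 1
Add (6,7): endpoints already in same component. Count unchanged: 1.
New component count: 1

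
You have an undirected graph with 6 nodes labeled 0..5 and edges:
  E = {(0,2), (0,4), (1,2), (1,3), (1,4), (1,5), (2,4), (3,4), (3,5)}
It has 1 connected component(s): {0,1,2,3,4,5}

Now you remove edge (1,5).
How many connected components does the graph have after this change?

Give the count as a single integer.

Answer: 1

Derivation:
Initial component count: 1
Remove (1,5): not a bridge. Count unchanged: 1.
  After removal, components: {0,1,2,3,4,5}
New component count: 1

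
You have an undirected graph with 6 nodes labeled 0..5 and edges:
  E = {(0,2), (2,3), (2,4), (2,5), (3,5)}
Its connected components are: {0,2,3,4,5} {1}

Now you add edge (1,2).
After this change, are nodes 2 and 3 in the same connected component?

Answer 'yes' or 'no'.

Initial components: {0,2,3,4,5} {1}
Adding edge (1,2): merges {1} and {0,2,3,4,5}.
New components: {0,1,2,3,4,5}
Are 2 and 3 in the same component? yes

Answer: yes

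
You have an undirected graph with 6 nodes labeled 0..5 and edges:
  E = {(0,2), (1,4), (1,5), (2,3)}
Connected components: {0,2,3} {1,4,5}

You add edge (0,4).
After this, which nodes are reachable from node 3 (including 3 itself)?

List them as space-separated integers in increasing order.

Before: nodes reachable from 3: {0,2,3}
Adding (0,4): merges 3's component with another. Reachability grows.
After: nodes reachable from 3: {0,1,2,3,4,5}

Answer: 0 1 2 3 4 5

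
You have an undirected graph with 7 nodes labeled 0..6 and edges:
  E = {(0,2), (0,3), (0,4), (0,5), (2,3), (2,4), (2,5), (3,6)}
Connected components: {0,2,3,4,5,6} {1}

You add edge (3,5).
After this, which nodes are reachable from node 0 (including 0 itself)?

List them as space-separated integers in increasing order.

Before: nodes reachable from 0: {0,2,3,4,5,6}
Adding (3,5): both endpoints already in same component. Reachability from 0 unchanged.
After: nodes reachable from 0: {0,2,3,4,5,6}

Answer: 0 2 3 4 5 6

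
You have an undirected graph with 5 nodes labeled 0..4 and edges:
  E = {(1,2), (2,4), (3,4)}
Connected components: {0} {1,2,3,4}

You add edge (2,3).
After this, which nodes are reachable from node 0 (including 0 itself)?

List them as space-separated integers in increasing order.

Answer: 0

Derivation:
Before: nodes reachable from 0: {0}
Adding (2,3): both endpoints already in same component. Reachability from 0 unchanged.
After: nodes reachable from 0: {0}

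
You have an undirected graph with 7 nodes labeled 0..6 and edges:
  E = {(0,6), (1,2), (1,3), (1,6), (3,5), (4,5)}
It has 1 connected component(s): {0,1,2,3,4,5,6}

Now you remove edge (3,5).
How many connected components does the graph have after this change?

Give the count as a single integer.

Initial component count: 1
Remove (3,5): it was a bridge. Count increases: 1 -> 2.
  After removal, components: {0,1,2,3,6} {4,5}
New component count: 2

Answer: 2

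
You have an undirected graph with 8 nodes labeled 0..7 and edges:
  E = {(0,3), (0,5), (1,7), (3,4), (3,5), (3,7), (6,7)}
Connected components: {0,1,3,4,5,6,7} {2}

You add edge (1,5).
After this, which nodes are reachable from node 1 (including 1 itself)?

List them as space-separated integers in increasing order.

Answer: 0 1 3 4 5 6 7

Derivation:
Before: nodes reachable from 1: {0,1,3,4,5,6,7}
Adding (1,5): both endpoints already in same component. Reachability from 1 unchanged.
After: nodes reachable from 1: {0,1,3,4,5,6,7}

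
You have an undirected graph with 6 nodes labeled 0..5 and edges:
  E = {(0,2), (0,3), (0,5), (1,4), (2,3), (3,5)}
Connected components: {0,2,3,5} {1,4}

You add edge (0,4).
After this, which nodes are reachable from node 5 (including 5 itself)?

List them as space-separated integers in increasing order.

Answer: 0 1 2 3 4 5

Derivation:
Before: nodes reachable from 5: {0,2,3,5}
Adding (0,4): merges 5's component with another. Reachability grows.
After: nodes reachable from 5: {0,1,2,3,4,5}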